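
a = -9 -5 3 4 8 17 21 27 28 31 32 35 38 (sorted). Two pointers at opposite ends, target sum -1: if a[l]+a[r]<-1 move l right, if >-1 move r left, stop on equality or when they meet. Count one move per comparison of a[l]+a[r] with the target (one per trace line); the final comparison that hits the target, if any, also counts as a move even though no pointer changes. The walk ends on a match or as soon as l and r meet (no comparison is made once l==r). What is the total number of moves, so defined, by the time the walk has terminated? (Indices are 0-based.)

[0,12] -9+38=29 >-1 → r--
[0,11] -9+35=26 >-1 → r--
[0,10] -9+32=23 >-1 → r--
[0,9] -9+31=22 >-1 → r--
[0,8] -9+28=19 >-1 → r--
[0,7] -9+27=18 >-1 → r--
[0,6] -9+21=12 >-1 → r--
[0,5] -9+17=8 >-1 → r--
[0,4] -9+8=-1 → found

9 moves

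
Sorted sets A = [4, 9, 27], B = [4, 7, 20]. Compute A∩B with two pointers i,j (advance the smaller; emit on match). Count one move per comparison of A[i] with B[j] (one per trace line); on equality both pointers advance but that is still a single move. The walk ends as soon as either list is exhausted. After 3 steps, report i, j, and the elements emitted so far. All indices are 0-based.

i=2, j=2, emitted=[4]

[i=0,j=0] 4==4 emit → i++,j++
[i=1,j=1] 9>7 → j++
[i=1,j=2] 9<20 → i++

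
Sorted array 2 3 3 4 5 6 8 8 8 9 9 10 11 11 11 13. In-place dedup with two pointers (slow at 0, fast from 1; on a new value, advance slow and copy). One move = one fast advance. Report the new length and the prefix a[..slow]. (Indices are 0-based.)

length 10; prefix = [2, 3, 4, 5, 6, 8, 9, 10, 11, 13]

(s=0,f=1) a[fast]=3≠a[slow]=2 write a[1]=3 → slow++,fast++
(s=1,f=2) a[fast]=3=a[slow] dup → fast++
(s=1,f=3) a[fast]=4≠a[slow]=3 write a[2]=4 → slow++,fast++
(s=2,f=4) a[fast]=5≠a[slow]=4 write a[3]=5 → slow++,fast++
(s=3,f=5) a[fast]=6≠a[slow]=5 write a[4]=6 → slow++,fast++
(s=4,f=6) a[fast]=8≠a[slow]=6 write a[5]=8 → slow++,fast++
(s=5,f=7) a[fast]=8=a[slow] dup → fast++
(s=5,f=8) a[fast]=8=a[slow] dup → fast++
(s=5,f=9) a[fast]=9≠a[slow]=8 write a[6]=9 → slow++,fast++
(s=6,f=10) a[fast]=9=a[slow] dup → fast++
(s=6,f=11) a[fast]=10≠a[slow]=9 write a[7]=10 → slow++,fast++
(s=7,f=12) a[fast]=11≠a[slow]=10 write a[8]=11 → slow++,fast++
(s=8,f=13) a[fast]=11=a[slow] dup → fast++
(s=8,f=14) a[fast]=11=a[slow] dup → fast++
(s=8,f=15) a[fast]=13≠a[slow]=11 write a[9]=13 → slow++,fast++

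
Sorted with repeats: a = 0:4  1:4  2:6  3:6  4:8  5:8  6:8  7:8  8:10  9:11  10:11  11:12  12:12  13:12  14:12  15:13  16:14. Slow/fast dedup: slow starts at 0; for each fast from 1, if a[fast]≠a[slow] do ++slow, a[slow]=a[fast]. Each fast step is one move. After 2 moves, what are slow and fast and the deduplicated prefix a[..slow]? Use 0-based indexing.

slow=1, fast=3, prefix=[4, 6]

(s=0,f=1) a[fast]=4=a[slow] dup → fast++
(s=0,f=2) a[fast]=6≠a[slow]=4 write a[1]=6 → slow++,fast++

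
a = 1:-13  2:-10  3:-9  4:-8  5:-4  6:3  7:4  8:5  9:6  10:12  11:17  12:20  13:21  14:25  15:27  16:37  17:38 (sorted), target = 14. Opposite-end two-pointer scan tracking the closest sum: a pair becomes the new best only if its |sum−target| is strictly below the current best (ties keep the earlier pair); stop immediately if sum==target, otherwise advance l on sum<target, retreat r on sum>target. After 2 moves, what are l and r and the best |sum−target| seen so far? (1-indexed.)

l=1, r=15, best |Δ|=10

l=1 r=17: -13+38=25 d=11 *, r--
l=1 r=16: -13+37=24 d=10 *, r--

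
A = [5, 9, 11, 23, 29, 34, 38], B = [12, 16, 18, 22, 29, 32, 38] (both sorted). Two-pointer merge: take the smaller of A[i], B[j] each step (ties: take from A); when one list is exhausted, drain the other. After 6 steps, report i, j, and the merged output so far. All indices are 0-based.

[i=0,j=0] A[i]=5<=B[j]=12 take 5 → i++
[i=1,j=0] A[i]=9<=B[j]=12 take 9 → i++
[i=2,j=0] A[i]=11<=B[j]=12 take 11 → i++
[i=3,j=0] A[i]=23>B[j]=12 take 12 → j++
[i=3,j=1] A[i]=23>B[j]=16 take 16 → j++
[i=3,j=2] A[i]=23>B[j]=18 take 18 → j++

i=3, j=3, merged so far=[5, 9, 11, 12, 16, 18]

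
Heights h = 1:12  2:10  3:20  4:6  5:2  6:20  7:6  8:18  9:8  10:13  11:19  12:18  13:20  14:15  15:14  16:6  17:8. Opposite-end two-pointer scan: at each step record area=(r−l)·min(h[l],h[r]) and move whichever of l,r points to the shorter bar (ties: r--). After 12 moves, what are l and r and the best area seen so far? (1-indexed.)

[1,17] min(12,8)*16=128 best=128 * → r--
[1,16] min(12,6)*15=90 best=128 → r--
[1,15] min(12,14)*14=168 best=168 * → l++
[2,15] min(10,14)*13=130 best=168 → l++
[3,15] min(20,14)*12=168 best=168 → r--
[3,14] min(20,15)*11=165 best=168 → r--
[3,13] min(20,20)*10=200 best=200 * → r--
[3,12] min(20,18)*9=162 best=200 → r--
[3,11] min(20,19)*8=152 best=200 → r--
[3,10] min(20,13)*7=91 best=200 → r--
[3,9] min(20,8)*6=48 best=200 → r--
[3,8] min(20,18)*5=90 best=200 → r--

l=3, r=7, best area=200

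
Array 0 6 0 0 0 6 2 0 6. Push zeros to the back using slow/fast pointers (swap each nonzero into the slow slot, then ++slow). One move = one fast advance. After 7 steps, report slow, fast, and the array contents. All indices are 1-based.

(s=1,f=1) a[fast]=0 → fast++
(s=1,f=2) a[fast]=6≠0 swap→a[1]=6 → slow++,fast++
(s=2,f=3) a[fast]=0 → fast++
(s=2,f=4) a[fast]=0 → fast++
(s=2,f=5) a[fast]=0 → fast++
(s=2,f=6) a[fast]=6≠0 swap→a[2]=6 → slow++,fast++
(s=3,f=7) a[fast]=2≠0 swap→a[3]=2 → slow++,fast++

slow=4, fast=8, a=[6, 6, 2, 0, 0, 0, 0, 0, 6]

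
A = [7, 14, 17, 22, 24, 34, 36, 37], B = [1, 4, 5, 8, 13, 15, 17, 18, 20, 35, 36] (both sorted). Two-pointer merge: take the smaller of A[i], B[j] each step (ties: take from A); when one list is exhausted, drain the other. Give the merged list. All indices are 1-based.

[1, 4, 5, 7, 8, 13, 14, 15, 17, 17, 18, 20, 22, 24, 34, 35, 36, 36, 37]

i=1 j=1: A[i]=7>B[j]=1 take 1, j++
i=1 j=2: A[i]=7>B[j]=4 take 4, j++
i=1 j=3: A[i]=7>B[j]=5 take 5, j++
i=1 j=4: A[i]=7<=B[j]=8 take 7, i++
i=2 j=4: A[i]=14>B[j]=8 take 8, j++
i=2 j=5: A[i]=14>B[j]=13 take 13, j++
i=2 j=6: A[i]=14<=B[j]=15 take 14, i++
i=3 j=6: A[i]=17>B[j]=15 take 15, j++
i=3 j=7: A[i]=17<=B[j]=17 take 17, i++
i=4 j=7: A[i]=22>B[j]=17 take 17, j++
i=4 j=8: A[i]=22>B[j]=18 take 18, j++
i=4 j=9: A[i]=22>B[j]=20 take 20, j++
i=4 j=10: A[i]=22<=B[j]=35 take 22, i++
i=5 j=10: A[i]=24<=B[j]=35 take 24, i++
i=6 j=10: A[i]=34<=B[j]=35 take 34, i++
i=7 j=10: A[i]=36>B[j]=35 take 35, j++
i=7 j=11: A[i]=36<=B[j]=36 take 36, i++
i=8 j=11: A[i]=37>B[j]=36 take 36, j++
i=8 j=12: B done, take A[i]=37, i++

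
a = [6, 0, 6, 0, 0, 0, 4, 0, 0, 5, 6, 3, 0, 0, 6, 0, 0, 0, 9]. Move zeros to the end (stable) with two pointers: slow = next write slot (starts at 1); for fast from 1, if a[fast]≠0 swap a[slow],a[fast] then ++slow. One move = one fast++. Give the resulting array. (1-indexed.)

[6, 6, 4, 5, 6, 3, 6, 9, 0, 0, 0, 0, 0, 0, 0, 0, 0, 0, 0]

(s=1,f=1) a[fast]=6≠0 swap→a[1]=6 → slow++,fast++
(s=2,f=2) a[fast]=0 → fast++
(s=2,f=3) a[fast]=6≠0 swap→a[2]=6 → slow++,fast++
(s=3,f=4) a[fast]=0 → fast++
(s=3,f=5) a[fast]=0 → fast++
(s=3,f=6) a[fast]=0 → fast++
(s=3,f=7) a[fast]=4≠0 swap→a[3]=4 → slow++,fast++
(s=4,f=8) a[fast]=0 → fast++
(s=4,f=9) a[fast]=0 → fast++
(s=4,f=10) a[fast]=5≠0 swap→a[4]=5 → slow++,fast++
(s=5,f=11) a[fast]=6≠0 swap→a[5]=6 → slow++,fast++
(s=6,f=12) a[fast]=3≠0 swap→a[6]=3 → slow++,fast++
(s=7,f=13) a[fast]=0 → fast++
(s=7,f=14) a[fast]=0 → fast++
(s=7,f=15) a[fast]=6≠0 swap→a[7]=6 → slow++,fast++
(s=8,f=16) a[fast]=0 → fast++
(s=8,f=17) a[fast]=0 → fast++
(s=8,f=18) a[fast]=0 → fast++
(s=8,f=19) a[fast]=9≠0 swap→a[8]=9 → slow++,fast++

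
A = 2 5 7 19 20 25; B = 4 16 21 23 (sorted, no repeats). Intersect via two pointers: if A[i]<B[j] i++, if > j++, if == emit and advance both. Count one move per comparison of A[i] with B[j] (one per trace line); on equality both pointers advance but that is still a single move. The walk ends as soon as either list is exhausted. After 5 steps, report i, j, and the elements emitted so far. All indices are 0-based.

i=0 j=0: 2<4, i++
i=1 j=0: 5>4, j++
i=1 j=1: 5<16, i++
i=2 j=1: 7<16, i++
i=3 j=1: 19>16, j++

i=3, j=2, emitted=[]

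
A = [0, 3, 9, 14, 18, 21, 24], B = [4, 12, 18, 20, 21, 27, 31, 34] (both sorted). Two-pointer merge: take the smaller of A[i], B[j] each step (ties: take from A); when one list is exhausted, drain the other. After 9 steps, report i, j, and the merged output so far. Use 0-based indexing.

i=5, j=4, merged so far=[0, 3, 4, 9, 12, 14, 18, 18, 20]

i=0 j=0: A[i]=0<=B[j]=4 take 0, i++
i=1 j=0: A[i]=3<=B[j]=4 take 3, i++
i=2 j=0: A[i]=9>B[j]=4 take 4, j++
i=2 j=1: A[i]=9<=B[j]=12 take 9, i++
i=3 j=1: A[i]=14>B[j]=12 take 12, j++
i=3 j=2: A[i]=14<=B[j]=18 take 14, i++
i=4 j=2: A[i]=18<=B[j]=18 take 18, i++
i=5 j=2: A[i]=21>B[j]=18 take 18, j++
i=5 j=3: A[i]=21>B[j]=20 take 20, j++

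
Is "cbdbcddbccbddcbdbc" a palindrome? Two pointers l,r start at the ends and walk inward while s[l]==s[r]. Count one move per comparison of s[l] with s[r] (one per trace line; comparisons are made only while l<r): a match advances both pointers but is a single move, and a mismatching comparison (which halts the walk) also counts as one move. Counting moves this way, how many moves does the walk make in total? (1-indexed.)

9 moves

l=1 r=18: 'c'=='c', l++,r--
l=2 r=17: 'b'=='b', l++,r--
l=3 r=16: 'd'=='d', l++,r--
l=4 r=15: 'b'=='b', l++,r--
l=5 r=14: 'c'=='c', l++,r--
l=6 r=13: 'd'=='d', l++,r--
l=7 r=12: 'd'=='d', l++,r--
l=8 r=11: 'b'=='b', l++,r--
l=9 r=10: 'c'=='c', l++,r--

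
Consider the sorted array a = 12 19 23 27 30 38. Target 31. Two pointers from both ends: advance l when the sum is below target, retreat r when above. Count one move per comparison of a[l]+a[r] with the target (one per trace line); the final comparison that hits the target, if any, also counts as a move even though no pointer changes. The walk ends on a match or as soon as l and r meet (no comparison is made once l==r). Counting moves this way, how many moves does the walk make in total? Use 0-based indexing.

[0,5] 12+38=50 >31 → r--
[0,4] 12+30=42 >31 → r--
[0,3] 12+27=39 >31 → r--
[0,2] 12+23=35 >31 → r--
[0,1] 12+19=31 → found

5 moves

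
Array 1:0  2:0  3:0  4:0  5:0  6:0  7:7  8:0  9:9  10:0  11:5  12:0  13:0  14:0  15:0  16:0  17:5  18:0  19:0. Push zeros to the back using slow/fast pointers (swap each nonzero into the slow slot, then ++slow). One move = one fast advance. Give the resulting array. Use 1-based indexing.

[7, 9, 5, 5, 0, 0, 0, 0, 0, 0, 0, 0, 0, 0, 0, 0, 0, 0, 0]

slow=1 fast=1: a[fast]=0, fast++
slow=1 fast=2: a[fast]=0, fast++
slow=1 fast=3: a[fast]=0, fast++
slow=1 fast=4: a[fast]=0, fast++
slow=1 fast=5: a[fast]=0, fast++
slow=1 fast=6: a[fast]=0, fast++
slow=1 fast=7: a[fast]=7≠0 swap→a[1]=7, slow++,fast++
slow=2 fast=8: a[fast]=0, fast++
slow=2 fast=9: a[fast]=9≠0 swap→a[2]=9, slow++,fast++
slow=3 fast=10: a[fast]=0, fast++
slow=3 fast=11: a[fast]=5≠0 swap→a[3]=5, slow++,fast++
slow=4 fast=12: a[fast]=0, fast++
slow=4 fast=13: a[fast]=0, fast++
slow=4 fast=14: a[fast]=0, fast++
slow=4 fast=15: a[fast]=0, fast++
slow=4 fast=16: a[fast]=0, fast++
slow=4 fast=17: a[fast]=5≠0 swap→a[4]=5, slow++,fast++
slow=5 fast=18: a[fast]=0, fast++
slow=5 fast=19: a[fast]=0, fast++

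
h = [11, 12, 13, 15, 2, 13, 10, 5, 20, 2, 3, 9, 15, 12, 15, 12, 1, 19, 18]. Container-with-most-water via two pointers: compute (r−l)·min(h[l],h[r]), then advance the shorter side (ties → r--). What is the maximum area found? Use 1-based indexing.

l=1 r=19: min(11,18)*18=198 best=198 *, l++
l=2 r=19: min(12,18)*17=204 best=204 *, l++
l=3 r=19: min(13,18)*16=208 best=208 *, l++
l=4 r=19: min(15,18)*15=225 best=225 *, l++
l=5 r=19: min(2,18)*14=28 best=225, l++
l=6 r=19: min(13,18)*13=169 best=225, l++
l=7 r=19: min(10,18)*12=120 best=225, l++
l=8 r=19: min(5,18)*11=55 best=225, l++
l=9 r=19: min(20,18)*10=180 best=225, r--
l=9 r=18: min(20,19)*9=171 best=225, r--
l=9 r=17: min(20,1)*8=8 best=225, r--
l=9 r=16: min(20,12)*7=84 best=225, r--
l=9 r=15: min(20,15)*6=90 best=225, r--
l=9 r=14: min(20,12)*5=60 best=225, r--
l=9 r=13: min(20,15)*4=60 best=225, r--
l=9 r=12: min(20,9)*3=27 best=225, r--
l=9 r=11: min(20,3)*2=6 best=225, r--
l=9 r=10: min(20,2)*1=2 best=225, r--

max area = 225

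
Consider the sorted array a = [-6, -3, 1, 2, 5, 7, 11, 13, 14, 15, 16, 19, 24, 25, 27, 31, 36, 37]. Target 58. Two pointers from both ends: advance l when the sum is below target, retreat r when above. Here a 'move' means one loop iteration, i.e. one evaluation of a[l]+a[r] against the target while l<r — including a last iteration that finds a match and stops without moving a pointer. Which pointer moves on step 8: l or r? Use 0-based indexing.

l

l=0 r=17: -6+37=31 <58, l++
l=1 r=17: -3+37=34 <58, l++
l=2 r=17: 1+37=38 <58, l++
l=3 r=17: 2+37=39 <58, l++
l=4 r=17: 5+37=42 <58, l++
l=5 r=17: 7+37=44 <58, l++
l=6 r=17: 11+37=48 <58, l++
l=7 r=17: 13+37=50 <58, l++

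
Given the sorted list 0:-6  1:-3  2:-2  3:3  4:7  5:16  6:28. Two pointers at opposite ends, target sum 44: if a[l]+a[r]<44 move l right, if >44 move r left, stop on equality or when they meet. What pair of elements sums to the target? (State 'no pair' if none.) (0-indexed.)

l=0 r=6: -6+28=22 <44, l++
l=1 r=6: -3+28=25 <44, l++
l=2 r=6: -2+28=26 <44, l++
l=3 r=6: 3+28=31 <44, l++
l=4 r=6: 7+28=35 <44, l++
l=5 r=6: 16+28=44, found

(16, 28)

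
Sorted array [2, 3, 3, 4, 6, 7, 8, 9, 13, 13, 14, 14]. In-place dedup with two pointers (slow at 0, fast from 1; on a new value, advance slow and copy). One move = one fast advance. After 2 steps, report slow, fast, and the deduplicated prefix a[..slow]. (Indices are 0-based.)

(s=0,f=1) a[fast]=3≠a[slow]=2 write a[1]=3 → slow++,fast++
(s=1,f=2) a[fast]=3=a[slow] dup → fast++

slow=1, fast=3, prefix=[2, 3]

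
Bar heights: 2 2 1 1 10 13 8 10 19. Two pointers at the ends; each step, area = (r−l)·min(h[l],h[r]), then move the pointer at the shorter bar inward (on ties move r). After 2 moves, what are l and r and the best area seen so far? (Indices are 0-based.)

[0,8] min(2,19)*8=16 best=16 * → l++
[1,8] min(2,19)*7=14 best=16 → l++

l=2, r=8, best area=16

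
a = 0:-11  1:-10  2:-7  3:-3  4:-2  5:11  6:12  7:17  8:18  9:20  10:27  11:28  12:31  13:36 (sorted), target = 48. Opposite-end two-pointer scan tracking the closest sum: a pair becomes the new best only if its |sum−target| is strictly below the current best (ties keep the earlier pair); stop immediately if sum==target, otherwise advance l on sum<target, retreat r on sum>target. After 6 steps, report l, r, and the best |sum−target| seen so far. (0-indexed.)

l=6, r=13, best |Δ|=1

l=0 r=13: -11+36=25 d=23 *, l++
l=1 r=13: -10+36=26 d=22 *, l++
l=2 r=13: -7+36=29 d=19 *, l++
l=3 r=13: -3+36=33 d=15 *, l++
l=4 r=13: -2+36=34 d=14 *, l++
l=5 r=13: 11+36=47 d=1 *, l++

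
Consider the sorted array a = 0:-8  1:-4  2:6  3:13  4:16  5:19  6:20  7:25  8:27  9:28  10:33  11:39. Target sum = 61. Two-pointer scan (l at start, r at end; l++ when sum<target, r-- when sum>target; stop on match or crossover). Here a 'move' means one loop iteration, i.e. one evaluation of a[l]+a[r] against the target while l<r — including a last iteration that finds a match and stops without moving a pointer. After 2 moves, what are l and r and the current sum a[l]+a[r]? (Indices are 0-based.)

[0,11] -8+39=31 <61 → l++
[1,11] -4+39=35 <61 → l++

l=2, r=11, sum=45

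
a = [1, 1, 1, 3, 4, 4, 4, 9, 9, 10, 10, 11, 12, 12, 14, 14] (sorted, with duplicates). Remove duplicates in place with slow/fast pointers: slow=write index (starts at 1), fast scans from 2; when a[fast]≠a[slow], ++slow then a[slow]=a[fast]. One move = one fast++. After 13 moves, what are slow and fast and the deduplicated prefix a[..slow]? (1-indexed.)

(s=1,f=2) a[fast]=1=a[slow] dup → fast++
(s=1,f=3) a[fast]=1=a[slow] dup → fast++
(s=1,f=4) a[fast]=3≠a[slow]=1 write a[2]=3 → slow++,fast++
(s=2,f=5) a[fast]=4≠a[slow]=3 write a[3]=4 → slow++,fast++
(s=3,f=6) a[fast]=4=a[slow] dup → fast++
(s=3,f=7) a[fast]=4=a[slow] dup → fast++
(s=3,f=8) a[fast]=9≠a[slow]=4 write a[4]=9 → slow++,fast++
(s=4,f=9) a[fast]=9=a[slow] dup → fast++
(s=4,f=10) a[fast]=10≠a[slow]=9 write a[5]=10 → slow++,fast++
(s=5,f=11) a[fast]=10=a[slow] dup → fast++
(s=5,f=12) a[fast]=11≠a[slow]=10 write a[6]=11 → slow++,fast++
(s=6,f=13) a[fast]=12≠a[slow]=11 write a[7]=12 → slow++,fast++
(s=7,f=14) a[fast]=12=a[slow] dup → fast++

slow=7, fast=15, prefix=[1, 3, 4, 9, 10, 11, 12]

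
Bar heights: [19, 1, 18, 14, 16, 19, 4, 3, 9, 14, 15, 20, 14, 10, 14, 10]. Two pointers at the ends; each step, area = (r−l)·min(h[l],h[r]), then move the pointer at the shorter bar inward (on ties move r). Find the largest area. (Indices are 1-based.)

max area = 209

[1,16] min(19,10)*15=150 best=150 * → r--
[1,15] min(19,14)*14=196 best=196 * → r--
[1,14] min(19,10)*13=130 best=196 → r--
[1,13] min(19,14)*12=168 best=196 → r--
[1,12] min(19,20)*11=209 best=209 * → l++
[2,12] min(1,20)*10=10 best=209 → l++
[3,12] min(18,20)*9=162 best=209 → l++
[4,12] min(14,20)*8=112 best=209 → l++
[5,12] min(16,20)*7=112 best=209 → l++
[6,12] min(19,20)*6=114 best=209 → l++
[7,12] min(4,20)*5=20 best=209 → l++
[8,12] min(3,20)*4=12 best=209 → l++
[9,12] min(9,20)*3=27 best=209 → l++
[10,12] min(14,20)*2=28 best=209 → l++
[11,12] min(15,20)*1=15 best=209 → l++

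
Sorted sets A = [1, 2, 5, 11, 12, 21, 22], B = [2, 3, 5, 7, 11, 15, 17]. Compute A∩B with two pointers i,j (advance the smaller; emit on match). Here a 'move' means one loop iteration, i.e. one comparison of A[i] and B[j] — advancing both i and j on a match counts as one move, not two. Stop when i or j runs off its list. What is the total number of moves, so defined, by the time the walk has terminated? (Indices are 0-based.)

9 moves

i=0 j=0: 1<2, i++
i=1 j=0: 2==2 emit, i++,j++
i=2 j=1: 5>3, j++
i=2 j=2: 5==5 emit, i++,j++
i=3 j=3: 11>7, j++
i=3 j=4: 11==11 emit, i++,j++
i=4 j=5: 12<15, i++
i=5 j=5: 21>15, j++
i=5 j=6: 21>17, j++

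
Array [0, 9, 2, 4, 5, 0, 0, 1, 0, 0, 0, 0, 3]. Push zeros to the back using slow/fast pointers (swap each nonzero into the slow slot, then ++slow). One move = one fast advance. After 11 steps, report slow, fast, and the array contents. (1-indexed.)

slow=1 fast=1: a[fast]=0, fast++
slow=1 fast=2: a[fast]=9≠0 swap→a[1]=9, slow++,fast++
slow=2 fast=3: a[fast]=2≠0 swap→a[2]=2, slow++,fast++
slow=3 fast=4: a[fast]=4≠0 swap→a[3]=4, slow++,fast++
slow=4 fast=5: a[fast]=5≠0 swap→a[4]=5, slow++,fast++
slow=5 fast=6: a[fast]=0, fast++
slow=5 fast=7: a[fast]=0, fast++
slow=5 fast=8: a[fast]=1≠0 swap→a[5]=1, slow++,fast++
slow=6 fast=9: a[fast]=0, fast++
slow=6 fast=10: a[fast]=0, fast++
slow=6 fast=11: a[fast]=0, fast++

slow=6, fast=12, a=[9, 2, 4, 5, 1, 0, 0, 0, 0, 0, 0, 0, 3]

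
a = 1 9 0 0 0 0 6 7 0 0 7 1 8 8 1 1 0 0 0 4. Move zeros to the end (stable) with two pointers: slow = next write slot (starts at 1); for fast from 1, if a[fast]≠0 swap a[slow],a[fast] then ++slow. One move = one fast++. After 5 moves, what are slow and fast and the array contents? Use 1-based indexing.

slow=3, fast=6, a=[1, 9, 0, 0, 0, 0, 6, 7, 0, 0, 7, 1, 8, 8, 1, 1, 0, 0, 0, 4]

(s=1,f=1) a[fast]=1≠0 swap→a[1]=1 → slow++,fast++
(s=2,f=2) a[fast]=9≠0 swap→a[2]=9 → slow++,fast++
(s=3,f=3) a[fast]=0 → fast++
(s=3,f=4) a[fast]=0 → fast++
(s=3,f=5) a[fast]=0 → fast++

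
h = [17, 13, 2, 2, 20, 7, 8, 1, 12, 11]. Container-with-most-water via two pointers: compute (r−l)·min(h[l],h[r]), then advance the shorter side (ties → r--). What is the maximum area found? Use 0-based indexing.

max area = 99

l=0 r=9: min(17,11)*9=99 best=99 *, r--
l=0 r=8: min(17,12)*8=96 best=99, r--
l=0 r=7: min(17,1)*7=7 best=99, r--
l=0 r=6: min(17,8)*6=48 best=99, r--
l=0 r=5: min(17,7)*5=35 best=99, r--
l=0 r=4: min(17,20)*4=68 best=99, l++
l=1 r=4: min(13,20)*3=39 best=99, l++
l=2 r=4: min(2,20)*2=4 best=99, l++
l=3 r=4: min(2,20)*1=2 best=99, l++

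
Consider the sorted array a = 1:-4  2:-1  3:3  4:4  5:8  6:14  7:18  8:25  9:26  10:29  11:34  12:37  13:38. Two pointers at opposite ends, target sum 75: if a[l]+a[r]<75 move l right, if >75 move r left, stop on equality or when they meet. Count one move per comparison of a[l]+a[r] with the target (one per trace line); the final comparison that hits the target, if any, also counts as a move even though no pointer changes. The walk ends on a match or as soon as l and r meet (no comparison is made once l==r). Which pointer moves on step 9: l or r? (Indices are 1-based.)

l

[1,13] -4+38=34 <75 → l++
[2,13] -1+38=37 <75 → l++
[3,13] 3+38=41 <75 → l++
[4,13] 4+38=42 <75 → l++
[5,13] 8+38=46 <75 → l++
[6,13] 14+38=52 <75 → l++
[7,13] 18+38=56 <75 → l++
[8,13] 25+38=63 <75 → l++
[9,13] 26+38=64 <75 → l++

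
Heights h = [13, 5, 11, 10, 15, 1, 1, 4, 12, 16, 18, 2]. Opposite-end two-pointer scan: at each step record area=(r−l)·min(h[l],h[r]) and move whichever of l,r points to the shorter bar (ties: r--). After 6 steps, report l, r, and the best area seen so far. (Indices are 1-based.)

l=6, r=11, best area=130

l=1 r=12: min(13,2)*11=22 best=22 *, r--
l=1 r=11: min(13,18)*10=130 best=130 *, l++
l=2 r=11: min(5,18)*9=45 best=130, l++
l=3 r=11: min(11,18)*8=88 best=130, l++
l=4 r=11: min(10,18)*7=70 best=130, l++
l=5 r=11: min(15,18)*6=90 best=130, l++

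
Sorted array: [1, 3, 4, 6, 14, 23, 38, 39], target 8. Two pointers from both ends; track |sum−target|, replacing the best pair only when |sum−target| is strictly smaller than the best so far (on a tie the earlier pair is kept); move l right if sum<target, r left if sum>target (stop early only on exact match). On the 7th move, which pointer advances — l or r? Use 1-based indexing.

l

l=1 r=8: 1+39=40 d=32 *, r--
l=1 r=7: 1+38=39 d=31 *, r--
l=1 r=6: 1+23=24 d=16 *, r--
l=1 r=5: 1+14=15 d=7 *, r--
l=1 r=4: 1+6=7 d=1 *, l++
l=2 r=4: 3+6=9 d=1, r--
l=2 r=3: 3+4=7 d=1, l++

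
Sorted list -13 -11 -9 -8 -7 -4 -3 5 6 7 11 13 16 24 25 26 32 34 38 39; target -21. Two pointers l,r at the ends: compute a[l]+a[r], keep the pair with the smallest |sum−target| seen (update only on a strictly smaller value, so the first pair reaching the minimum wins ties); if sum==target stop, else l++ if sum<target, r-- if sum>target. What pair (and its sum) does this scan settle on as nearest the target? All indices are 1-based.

pair (-13, -8) with sum -21 (|Δ|=0)

[1,20] -13+39=26 d=47 * → r--
[1,19] -13+38=25 d=46 * → r--
[1,18] -13+34=21 d=42 * → r--
[1,17] -13+32=19 d=40 * → r--
[1,16] -13+26=13 d=34 * → r--
[1,15] -13+25=12 d=33 * → r--
[1,14] -13+24=11 d=32 * → r--
[1,13] -13+16=3 d=24 * → r--
[1,12] -13+13=0 d=21 * → r--
[1,11] -13+11=-2 d=19 * → r--
[1,10] -13+7=-6 d=15 * → r--
[1,9] -13+6=-7 d=14 * → r--
[1,8] -13+5=-8 d=13 * → r--
[1,7] -13+-3=-16 d=5 * → r--
[1,6] -13+-4=-17 d=4 * → r--
[1,5] -13+-7=-20 d=1 * → r--
[1,4] -13+-8=-21 d=0 * → stop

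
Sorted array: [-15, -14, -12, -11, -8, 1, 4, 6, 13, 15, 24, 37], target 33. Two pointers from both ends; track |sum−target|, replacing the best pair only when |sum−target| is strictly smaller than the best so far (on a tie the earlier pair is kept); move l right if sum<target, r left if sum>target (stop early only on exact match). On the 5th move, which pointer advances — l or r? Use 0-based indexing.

[0,11] -15+37=22 d=11 * → l++
[1,11] -14+37=23 d=10 * → l++
[2,11] -12+37=25 d=8 * → l++
[3,11] -11+37=26 d=7 * → l++
[4,11] -8+37=29 d=4 * → l++

l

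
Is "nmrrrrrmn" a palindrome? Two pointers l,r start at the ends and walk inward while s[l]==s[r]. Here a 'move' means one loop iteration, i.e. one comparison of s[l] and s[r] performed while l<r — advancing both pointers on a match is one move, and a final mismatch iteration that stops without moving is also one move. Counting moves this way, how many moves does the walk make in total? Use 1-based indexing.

4 moves

l=1 r=9: 'n'=='n', l++,r--
l=2 r=8: 'm'=='m', l++,r--
l=3 r=7: 'r'=='r', l++,r--
l=4 r=6: 'r'=='r', l++,r--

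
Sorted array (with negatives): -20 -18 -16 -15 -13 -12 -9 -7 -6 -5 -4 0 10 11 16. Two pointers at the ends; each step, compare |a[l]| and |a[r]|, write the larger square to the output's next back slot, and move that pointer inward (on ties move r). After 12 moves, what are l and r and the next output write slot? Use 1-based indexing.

l=10, r=12, next write slot=3

l=1 r=15: |-20|>|16| out[15]=400, l++
l=2 r=15: |-18|>|16| out[14]=324, l++
l=3 r=15: |-16|<=|16| out[13]=256, r--
l=3 r=14: |-16|>|11| out[12]=256, l++
l=4 r=14: |-15|>|11| out[11]=225, l++
l=5 r=14: |-13|>|11| out[10]=169, l++
l=6 r=14: |-12|>|11| out[9]=144, l++
l=7 r=14: |-9|<=|11| out[8]=121, r--
l=7 r=13: |-9|<=|10| out[7]=100, r--
l=7 r=12: |-9|>|0| out[6]=81, l++
l=8 r=12: |-7|>|0| out[5]=49, l++
l=9 r=12: |-6|>|0| out[4]=36, l++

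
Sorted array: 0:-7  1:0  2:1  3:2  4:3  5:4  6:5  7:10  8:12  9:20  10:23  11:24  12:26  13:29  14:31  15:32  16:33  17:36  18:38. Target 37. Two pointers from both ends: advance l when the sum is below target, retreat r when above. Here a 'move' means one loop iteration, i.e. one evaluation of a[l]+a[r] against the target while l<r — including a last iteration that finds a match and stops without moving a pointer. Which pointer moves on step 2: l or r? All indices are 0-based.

[0,18] -7+38=31 <37 → l++
[1,18] 0+38=38 >37 → r--

r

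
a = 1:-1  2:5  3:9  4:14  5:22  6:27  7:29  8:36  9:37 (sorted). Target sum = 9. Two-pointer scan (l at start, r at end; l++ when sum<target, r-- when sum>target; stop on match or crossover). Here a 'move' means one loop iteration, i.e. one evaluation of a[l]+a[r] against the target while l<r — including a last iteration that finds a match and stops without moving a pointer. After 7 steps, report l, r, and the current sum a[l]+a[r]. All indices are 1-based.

[1,9] -1+37=36 >9 → r--
[1,8] -1+36=35 >9 → r--
[1,7] -1+29=28 >9 → r--
[1,6] -1+27=26 >9 → r--
[1,5] -1+22=21 >9 → r--
[1,4] -1+14=13 >9 → r--
[1,3] -1+9=8 <9 → l++

l=2, r=3, sum=14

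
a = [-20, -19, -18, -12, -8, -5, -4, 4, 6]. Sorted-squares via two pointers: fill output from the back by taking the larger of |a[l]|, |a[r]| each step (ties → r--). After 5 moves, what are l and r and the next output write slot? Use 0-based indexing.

l=5, r=8, next write slot=3

[0,8] |-20|>|6| out[8]=400 → l++
[1,8] |-19|>|6| out[7]=361 → l++
[2,8] |-18|>|6| out[6]=324 → l++
[3,8] |-12|>|6| out[5]=144 → l++
[4,8] |-8|>|6| out[4]=64 → l++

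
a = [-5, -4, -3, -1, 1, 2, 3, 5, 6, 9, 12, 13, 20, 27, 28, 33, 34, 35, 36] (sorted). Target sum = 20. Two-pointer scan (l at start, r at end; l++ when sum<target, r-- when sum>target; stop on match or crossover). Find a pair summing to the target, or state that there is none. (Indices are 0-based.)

no pair

l=0 r=18: -5+36=31 >20, r--
l=0 r=17: -5+35=30 >20, r--
l=0 r=16: -5+34=29 >20, r--
l=0 r=15: -5+33=28 >20, r--
l=0 r=14: -5+28=23 >20, r--
l=0 r=13: -5+27=22 >20, r--
l=0 r=12: -5+20=15 <20, l++
l=1 r=12: -4+20=16 <20, l++
l=2 r=12: -3+20=17 <20, l++
l=3 r=12: -1+20=19 <20, l++
l=4 r=12: 1+20=21 >20, r--
l=4 r=11: 1+13=14 <20, l++
l=5 r=11: 2+13=15 <20, l++
l=6 r=11: 3+13=16 <20, l++
l=7 r=11: 5+13=18 <20, l++
l=8 r=11: 6+13=19 <20, l++
l=9 r=11: 9+13=22 >20, r--
l=9 r=10: 9+12=21 >20, r--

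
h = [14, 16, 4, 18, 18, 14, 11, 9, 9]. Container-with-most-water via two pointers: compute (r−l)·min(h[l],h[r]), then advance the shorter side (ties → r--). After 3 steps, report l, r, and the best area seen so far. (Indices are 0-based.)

l=0 r=8: min(14,9)*8=72 best=72 *, r--
l=0 r=7: min(14,9)*7=63 best=72, r--
l=0 r=6: min(14,11)*6=66 best=72, r--

l=0, r=5, best area=72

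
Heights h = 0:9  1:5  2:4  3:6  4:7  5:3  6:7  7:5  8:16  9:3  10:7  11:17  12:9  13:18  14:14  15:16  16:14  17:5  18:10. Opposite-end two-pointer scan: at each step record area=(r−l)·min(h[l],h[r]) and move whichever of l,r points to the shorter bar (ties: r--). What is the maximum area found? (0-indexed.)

[0,18] min(9,10)*18=162 best=162 * → l++
[1,18] min(5,10)*17=85 best=162 → l++
[2,18] min(4,10)*16=64 best=162 → l++
[3,18] min(6,10)*15=90 best=162 → l++
[4,18] min(7,10)*14=98 best=162 → l++
[5,18] min(3,10)*13=39 best=162 → l++
[6,18] min(7,10)*12=84 best=162 → l++
[7,18] min(5,10)*11=55 best=162 → l++
[8,18] min(16,10)*10=100 best=162 → r--
[8,17] min(16,5)*9=45 best=162 → r--
[8,16] min(16,14)*8=112 best=162 → r--
[8,15] min(16,16)*7=112 best=162 → r--
[8,14] min(16,14)*6=84 best=162 → r--
[8,13] min(16,18)*5=80 best=162 → l++
[9,13] min(3,18)*4=12 best=162 → l++
[10,13] min(7,18)*3=21 best=162 → l++
[11,13] min(17,18)*2=34 best=162 → l++
[12,13] min(9,18)*1=9 best=162 → l++

max area = 162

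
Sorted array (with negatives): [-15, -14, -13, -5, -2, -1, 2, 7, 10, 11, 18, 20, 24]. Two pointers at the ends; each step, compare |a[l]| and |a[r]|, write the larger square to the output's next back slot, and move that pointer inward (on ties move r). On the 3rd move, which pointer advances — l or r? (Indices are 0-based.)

r

[0,12] |-15|<=|24| out[12]=576 → r--
[0,11] |-15|<=|20| out[11]=400 → r--
[0,10] |-15|<=|18| out[10]=324 → r--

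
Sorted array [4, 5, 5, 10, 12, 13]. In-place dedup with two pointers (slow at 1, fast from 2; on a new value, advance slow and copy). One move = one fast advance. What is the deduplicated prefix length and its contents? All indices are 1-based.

length 5; prefix = [4, 5, 10, 12, 13]

(s=1,f=2) a[fast]=5≠a[slow]=4 write a[2]=5 → slow++,fast++
(s=2,f=3) a[fast]=5=a[slow] dup → fast++
(s=2,f=4) a[fast]=10≠a[slow]=5 write a[3]=10 → slow++,fast++
(s=3,f=5) a[fast]=12≠a[slow]=10 write a[4]=12 → slow++,fast++
(s=4,f=6) a[fast]=13≠a[slow]=12 write a[5]=13 → slow++,fast++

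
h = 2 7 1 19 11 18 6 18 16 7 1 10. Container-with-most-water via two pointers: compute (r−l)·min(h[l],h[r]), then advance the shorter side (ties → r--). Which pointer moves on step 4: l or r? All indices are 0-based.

l=0 r=11: min(2,10)*11=22 best=22 *, l++
l=1 r=11: min(7,10)*10=70 best=70 *, l++
l=2 r=11: min(1,10)*9=9 best=70, l++
l=3 r=11: min(19,10)*8=80 best=80 *, r--

r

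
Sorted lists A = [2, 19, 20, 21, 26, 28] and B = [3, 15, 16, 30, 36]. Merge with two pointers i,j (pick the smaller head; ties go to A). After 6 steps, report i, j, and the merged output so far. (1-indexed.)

[i=1,j=1] A[i]=2<=B[j]=3 take 2 → i++
[i=2,j=1] A[i]=19>B[j]=3 take 3 → j++
[i=2,j=2] A[i]=19>B[j]=15 take 15 → j++
[i=2,j=3] A[i]=19>B[j]=16 take 16 → j++
[i=2,j=4] A[i]=19<=B[j]=30 take 19 → i++
[i=3,j=4] A[i]=20<=B[j]=30 take 20 → i++

i=4, j=4, merged so far=[2, 3, 15, 16, 19, 20]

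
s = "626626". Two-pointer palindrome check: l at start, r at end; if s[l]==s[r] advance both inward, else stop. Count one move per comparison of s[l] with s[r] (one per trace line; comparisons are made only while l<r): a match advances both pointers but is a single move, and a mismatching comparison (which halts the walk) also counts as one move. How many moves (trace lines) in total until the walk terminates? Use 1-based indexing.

[1,6] '6'=='6' → l++,r--
[2,5] '2'=='2' → l++,r--
[3,4] '6'=='6' → l++,r--

3 moves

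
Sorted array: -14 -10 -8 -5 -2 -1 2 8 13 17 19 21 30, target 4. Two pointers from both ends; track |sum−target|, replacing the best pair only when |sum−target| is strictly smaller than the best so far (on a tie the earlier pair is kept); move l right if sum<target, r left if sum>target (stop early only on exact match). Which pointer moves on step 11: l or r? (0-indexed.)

l

[0,12] -14+30=16 d=12 * → r--
[0,11] -14+21=7 d=3 * → r--
[0,10] -14+19=5 d=1 * → r--
[0,9] -14+17=3 d=1 → l++
[1,9] -10+17=7 d=3 → r--
[1,8] -10+13=3 d=1 → l++
[2,8] -8+13=5 d=1 → r--
[2,7] -8+8=0 d=4 → l++
[3,7] -5+8=3 d=1 → l++
[4,7] -2+8=6 d=2 → r--
[4,6] -2+2=0 d=4 → l++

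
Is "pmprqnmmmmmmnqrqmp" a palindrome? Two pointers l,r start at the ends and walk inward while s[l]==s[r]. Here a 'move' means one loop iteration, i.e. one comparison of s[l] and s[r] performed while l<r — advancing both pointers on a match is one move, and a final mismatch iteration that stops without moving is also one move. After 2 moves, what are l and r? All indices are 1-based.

l=3, r=16

[1,18] 'p'=='p' → l++,r--
[2,17] 'm'=='m' → l++,r--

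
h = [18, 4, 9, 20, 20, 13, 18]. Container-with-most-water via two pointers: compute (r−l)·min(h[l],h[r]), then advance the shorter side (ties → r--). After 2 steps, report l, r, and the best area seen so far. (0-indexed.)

l=0, r=4, best area=108

l=0 r=6: min(18,18)*6=108 best=108 *, r--
l=0 r=5: min(18,13)*5=65 best=108, r--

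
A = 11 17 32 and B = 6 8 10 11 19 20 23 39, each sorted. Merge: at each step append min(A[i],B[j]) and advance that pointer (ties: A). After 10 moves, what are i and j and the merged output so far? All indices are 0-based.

[i=0,j=0] A[i]=11>B[j]=6 take 6 → j++
[i=0,j=1] A[i]=11>B[j]=8 take 8 → j++
[i=0,j=2] A[i]=11>B[j]=10 take 10 → j++
[i=0,j=3] A[i]=11<=B[j]=11 take 11 → i++
[i=1,j=3] A[i]=17>B[j]=11 take 11 → j++
[i=1,j=4] A[i]=17<=B[j]=19 take 17 → i++
[i=2,j=4] A[i]=32>B[j]=19 take 19 → j++
[i=2,j=5] A[i]=32>B[j]=20 take 20 → j++
[i=2,j=6] A[i]=32>B[j]=23 take 23 → j++
[i=2,j=7] A[i]=32<=B[j]=39 take 32 → i++

i=3, j=7, merged so far=[6, 8, 10, 11, 11, 17, 19, 20, 23, 32]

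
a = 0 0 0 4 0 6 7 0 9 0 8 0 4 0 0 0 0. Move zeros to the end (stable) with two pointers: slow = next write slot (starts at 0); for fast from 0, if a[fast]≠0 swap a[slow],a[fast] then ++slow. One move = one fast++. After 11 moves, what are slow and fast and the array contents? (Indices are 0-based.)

slow=5, fast=11, a=[4, 6, 7, 9, 8, 0, 0, 0, 0, 0, 0, 0, 4, 0, 0, 0, 0]

(s=0,f=0) a[fast]=0 → fast++
(s=0,f=1) a[fast]=0 → fast++
(s=0,f=2) a[fast]=0 → fast++
(s=0,f=3) a[fast]=4≠0 swap→a[0]=4 → slow++,fast++
(s=1,f=4) a[fast]=0 → fast++
(s=1,f=5) a[fast]=6≠0 swap→a[1]=6 → slow++,fast++
(s=2,f=6) a[fast]=7≠0 swap→a[2]=7 → slow++,fast++
(s=3,f=7) a[fast]=0 → fast++
(s=3,f=8) a[fast]=9≠0 swap→a[3]=9 → slow++,fast++
(s=4,f=9) a[fast]=0 → fast++
(s=4,f=10) a[fast]=8≠0 swap→a[4]=8 → slow++,fast++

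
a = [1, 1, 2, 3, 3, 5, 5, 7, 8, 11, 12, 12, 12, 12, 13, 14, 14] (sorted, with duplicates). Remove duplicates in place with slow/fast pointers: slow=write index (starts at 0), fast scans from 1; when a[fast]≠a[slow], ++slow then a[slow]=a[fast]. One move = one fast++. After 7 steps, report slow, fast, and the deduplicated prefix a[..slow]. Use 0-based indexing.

slow=0 fast=1: a[fast]=1=a[slow] dup, fast++
slow=0 fast=2: a[fast]=2≠a[slow]=1 write a[1]=2, slow++,fast++
slow=1 fast=3: a[fast]=3≠a[slow]=2 write a[2]=3, slow++,fast++
slow=2 fast=4: a[fast]=3=a[slow] dup, fast++
slow=2 fast=5: a[fast]=5≠a[slow]=3 write a[3]=5, slow++,fast++
slow=3 fast=6: a[fast]=5=a[slow] dup, fast++
slow=3 fast=7: a[fast]=7≠a[slow]=5 write a[4]=7, slow++,fast++

slow=4, fast=8, prefix=[1, 2, 3, 5, 7]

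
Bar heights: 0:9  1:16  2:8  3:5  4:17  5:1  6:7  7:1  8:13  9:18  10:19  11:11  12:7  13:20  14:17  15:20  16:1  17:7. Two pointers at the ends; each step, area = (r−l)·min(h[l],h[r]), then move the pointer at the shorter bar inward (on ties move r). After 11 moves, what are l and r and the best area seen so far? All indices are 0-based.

[0,17] min(9,7)*17=119 best=119 * → r--
[0,16] min(9,1)*16=16 best=119 → r--
[0,15] min(9,20)*15=135 best=135 * → l++
[1,15] min(16,20)*14=224 best=224 * → l++
[2,15] min(8,20)*13=104 best=224 → l++
[3,15] min(5,20)*12=60 best=224 → l++
[4,15] min(17,20)*11=187 best=224 → l++
[5,15] min(1,20)*10=10 best=224 → l++
[6,15] min(7,20)*9=63 best=224 → l++
[7,15] min(1,20)*8=8 best=224 → l++
[8,15] min(13,20)*7=91 best=224 → l++

l=9, r=15, best area=224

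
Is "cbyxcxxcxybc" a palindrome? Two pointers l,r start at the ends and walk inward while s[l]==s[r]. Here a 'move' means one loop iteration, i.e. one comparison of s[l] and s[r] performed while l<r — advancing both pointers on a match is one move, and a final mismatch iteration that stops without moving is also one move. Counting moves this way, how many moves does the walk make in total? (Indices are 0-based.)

6 moves

l=0 r=11: 'c'=='c', l++,r--
l=1 r=10: 'b'=='b', l++,r--
l=2 r=9: 'y'=='y', l++,r--
l=3 r=8: 'x'=='x', l++,r--
l=4 r=7: 'c'=='c', l++,r--
l=5 r=6: 'x'=='x', l++,r--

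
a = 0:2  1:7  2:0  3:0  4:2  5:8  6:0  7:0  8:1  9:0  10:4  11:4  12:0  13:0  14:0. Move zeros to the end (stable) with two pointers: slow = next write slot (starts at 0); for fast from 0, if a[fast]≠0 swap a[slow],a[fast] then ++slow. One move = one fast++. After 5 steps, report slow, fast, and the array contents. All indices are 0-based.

slow=0 fast=0: a[fast]=2≠0 swap→a[0]=2, slow++,fast++
slow=1 fast=1: a[fast]=7≠0 swap→a[1]=7, slow++,fast++
slow=2 fast=2: a[fast]=0, fast++
slow=2 fast=3: a[fast]=0, fast++
slow=2 fast=4: a[fast]=2≠0 swap→a[2]=2, slow++,fast++

slow=3, fast=5, a=[2, 7, 2, 0, 0, 8, 0, 0, 1, 0, 4, 4, 0, 0, 0]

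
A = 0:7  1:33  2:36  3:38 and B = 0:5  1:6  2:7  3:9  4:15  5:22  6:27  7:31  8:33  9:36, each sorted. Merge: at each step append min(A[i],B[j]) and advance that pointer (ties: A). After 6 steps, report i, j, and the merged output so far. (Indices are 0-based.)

[i=0,j=0] A[i]=7>B[j]=5 take 5 → j++
[i=0,j=1] A[i]=7>B[j]=6 take 6 → j++
[i=0,j=2] A[i]=7<=B[j]=7 take 7 → i++
[i=1,j=2] A[i]=33>B[j]=7 take 7 → j++
[i=1,j=3] A[i]=33>B[j]=9 take 9 → j++
[i=1,j=4] A[i]=33>B[j]=15 take 15 → j++

i=1, j=5, merged so far=[5, 6, 7, 7, 9, 15]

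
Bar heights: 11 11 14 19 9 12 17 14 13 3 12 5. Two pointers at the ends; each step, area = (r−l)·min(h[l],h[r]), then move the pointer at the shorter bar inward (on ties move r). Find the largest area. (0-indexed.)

max area = 110

[0,11] min(11,5)*11=55 best=55 * → r--
[0,10] min(11,12)*10=110 best=110 * → l++
[1,10] min(11,12)*9=99 best=110 → l++
[2,10] min(14,12)*8=96 best=110 → r--
[2,9] min(14,3)*7=21 best=110 → r--
[2,8] min(14,13)*6=78 best=110 → r--
[2,7] min(14,14)*5=70 best=110 → r--
[2,6] min(14,17)*4=56 best=110 → l++
[3,6] min(19,17)*3=51 best=110 → r--
[3,5] min(19,12)*2=24 best=110 → r--
[3,4] min(19,9)*1=9 best=110 → r--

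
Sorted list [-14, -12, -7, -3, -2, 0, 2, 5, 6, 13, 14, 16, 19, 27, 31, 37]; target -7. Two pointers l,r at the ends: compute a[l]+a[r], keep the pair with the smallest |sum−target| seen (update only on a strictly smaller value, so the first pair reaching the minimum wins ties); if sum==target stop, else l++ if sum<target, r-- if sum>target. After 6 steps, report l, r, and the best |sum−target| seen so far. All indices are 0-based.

l=0 r=15: -14+37=23 d=30 *, r--
l=0 r=14: -14+31=17 d=24 *, r--
l=0 r=13: -14+27=13 d=20 *, r--
l=0 r=12: -14+19=5 d=12 *, r--
l=0 r=11: -14+16=2 d=9 *, r--
l=0 r=10: -14+14=0 d=7 *, r--

l=0, r=9, best |Δ|=7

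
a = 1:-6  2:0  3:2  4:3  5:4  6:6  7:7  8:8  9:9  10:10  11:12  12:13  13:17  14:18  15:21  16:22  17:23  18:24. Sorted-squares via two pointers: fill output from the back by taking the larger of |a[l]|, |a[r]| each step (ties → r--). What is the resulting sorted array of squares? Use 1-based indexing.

[0, 4, 9, 16, 36, 36, 49, 64, 81, 100, 144, 169, 289, 324, 441, 484, 529, 576]

[1,18] |-6|<=|24| out[18]=576 → r--
[1,17] |-6|<=|23| out[17]=529 → r--
[1,16] |-6|<=|22| out[16]=484 → r--
[1,15] |-6|<=|21| out[15]=441 → r--
[1,14] |-6|<=|18| out[14]=324 → r--
[1,13] |-6|<=|17| out[13]=289 → r--
[1,12] |-6|<=|13| out[12]=169 → r--
[1,11] |-6|<=|12| out[11]=144 → r--
[1,10] |-6|<=|10| out[10]=100 → r--
[1,9] |-6|<=|9| out[9]=81 → r--
[1,8] |-6|<=|8| out[8]=64 → r--
[1,7] |-6|<=|7| out[7]=49 → r--
[1,6] |-6|<=|6| out[6]=36 → r--
[1,5] |-6|>|4| out[5]=36 → l++
[2,5] |0|<=|4| out[4]=16 → r--
[2,4] |0|<=|3| out[3]=9 → r--
[2,3] |0|<=|2| out[2]=4 → r--
[2,2] |0|<=|0| out[1]=0 → r--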